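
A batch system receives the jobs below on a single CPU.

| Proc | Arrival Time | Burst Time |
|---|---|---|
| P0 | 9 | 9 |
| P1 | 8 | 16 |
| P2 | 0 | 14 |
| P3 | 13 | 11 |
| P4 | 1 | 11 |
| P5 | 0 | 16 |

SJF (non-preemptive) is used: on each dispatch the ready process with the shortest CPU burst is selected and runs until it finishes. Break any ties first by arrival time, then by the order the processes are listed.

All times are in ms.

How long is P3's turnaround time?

32

Gantt: | P2 0-14 | P0 14-23 | P4 23-34 | P3 34-45 | P5 45-61 | P1 61-77 |
Completion: P0=23  P1=77  P2=14  P3=45  P4=34  P5=61
Turnaround(P3) = completion − arrival = 45 − 13 = 32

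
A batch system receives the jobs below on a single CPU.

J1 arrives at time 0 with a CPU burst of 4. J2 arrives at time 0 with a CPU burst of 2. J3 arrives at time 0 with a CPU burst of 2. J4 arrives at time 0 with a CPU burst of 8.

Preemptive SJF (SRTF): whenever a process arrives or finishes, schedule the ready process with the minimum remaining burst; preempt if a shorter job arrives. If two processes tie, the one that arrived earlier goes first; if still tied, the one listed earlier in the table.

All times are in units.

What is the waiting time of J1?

Schedule: | J2 0-2 | J3 2-4 | J1 4-8 | J4 8-16 |
Completion: J1=8  J2=2  J3=4  J4=16
Turnaround (C−A): J1=8  J2=2  J3=4  J4=16
Waiting(J1) = turnaround − burst = 8 − 4 = 4

4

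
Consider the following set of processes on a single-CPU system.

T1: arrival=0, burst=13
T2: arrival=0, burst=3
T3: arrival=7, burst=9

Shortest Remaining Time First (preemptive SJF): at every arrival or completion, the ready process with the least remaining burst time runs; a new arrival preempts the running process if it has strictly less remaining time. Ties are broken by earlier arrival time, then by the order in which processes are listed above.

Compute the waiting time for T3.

Schedule: | T2 0-3 | T1 3-16 | T3 16-25 |
Completion: T1=16  T2=3  T3=25
Waiting(T3) = turnaround − burst = 18 − 9 = 9

9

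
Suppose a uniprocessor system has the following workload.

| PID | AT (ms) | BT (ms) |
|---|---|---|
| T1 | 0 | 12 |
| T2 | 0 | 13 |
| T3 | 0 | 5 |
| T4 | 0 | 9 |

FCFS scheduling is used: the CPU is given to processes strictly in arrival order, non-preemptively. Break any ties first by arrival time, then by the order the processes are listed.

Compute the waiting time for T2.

12

Timeline: | T1 0-12 | T2 12-25 | T3 25-30 | T4 30-39 |
Completion: T1=12  T2=25  T3=30  T4=39
Turnaround (C−A): T1=12  T2=25  T3=30  T4=39
Waiting(T2) = turnaround − burst = 25 − 13 = 12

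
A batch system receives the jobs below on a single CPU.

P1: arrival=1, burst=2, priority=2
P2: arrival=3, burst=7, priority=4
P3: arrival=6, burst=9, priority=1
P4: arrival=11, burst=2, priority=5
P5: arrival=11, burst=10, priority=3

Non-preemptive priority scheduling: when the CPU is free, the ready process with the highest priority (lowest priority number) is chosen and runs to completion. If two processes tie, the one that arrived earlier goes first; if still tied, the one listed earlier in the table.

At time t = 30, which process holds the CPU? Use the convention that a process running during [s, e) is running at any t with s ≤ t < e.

P4

Schedule: | idle 0-1 | P1 1-3 | P2 3-10 | P3 10-19 | P5 19-29 | P4 29-31 |
Completion: P1=3  P2=10  P3=19  P4=31  P5=29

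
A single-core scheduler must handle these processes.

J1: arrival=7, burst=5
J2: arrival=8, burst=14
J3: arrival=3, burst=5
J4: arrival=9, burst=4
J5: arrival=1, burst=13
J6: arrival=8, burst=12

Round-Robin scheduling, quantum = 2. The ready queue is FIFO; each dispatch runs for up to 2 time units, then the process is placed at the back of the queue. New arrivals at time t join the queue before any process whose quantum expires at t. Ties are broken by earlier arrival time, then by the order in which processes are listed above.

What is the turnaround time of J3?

Gantt: | idle 0-1 | J5 1-3 | J3 3-5 | J5 5-7 | J3 7-9 | J1 9-11 | J5 11-13 | J2 13-15 | J6 15-17 | J4 17-19 | J3 19-20 | J1 20-22 | J5 22-24 | J2 24-26 | J6 26-28 | J4 28-30 | J1 30-31 | J5 31-33 | J2 33-35 | J6 35-37 | J5 37-39 | J2 39-41 | J6 41-43 | J5 43-44 | J2 44-46 | J6 46-48 | J2 48-50 | J6 50-52 | J2 52-54 |
Completion: J1=31  J2=54  J3=20  J4=30  J5=44  J6=52
Turnaround(J3) = completion − arrival = 20 − 3 = 17

17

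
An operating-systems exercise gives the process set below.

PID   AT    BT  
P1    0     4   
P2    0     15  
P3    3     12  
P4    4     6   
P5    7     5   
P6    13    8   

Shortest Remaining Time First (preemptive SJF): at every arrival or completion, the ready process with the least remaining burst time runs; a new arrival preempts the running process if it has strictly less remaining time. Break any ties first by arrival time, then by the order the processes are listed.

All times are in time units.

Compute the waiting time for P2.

Gantt: | P1 0-4 | P4 4-10 | P5 10-15 | P6 15-23 | P3 23-35 | P2 35-50 |
Completion: P1=4  P2=50  P3=35  P4=10  P5=15  P6=23
Turnaround (C−A): P1=4  P2=50  P3=32  P4=6  P5=8  P6=10
Waiting(P2) = turnaround − burst = 50 − 15 = 35

35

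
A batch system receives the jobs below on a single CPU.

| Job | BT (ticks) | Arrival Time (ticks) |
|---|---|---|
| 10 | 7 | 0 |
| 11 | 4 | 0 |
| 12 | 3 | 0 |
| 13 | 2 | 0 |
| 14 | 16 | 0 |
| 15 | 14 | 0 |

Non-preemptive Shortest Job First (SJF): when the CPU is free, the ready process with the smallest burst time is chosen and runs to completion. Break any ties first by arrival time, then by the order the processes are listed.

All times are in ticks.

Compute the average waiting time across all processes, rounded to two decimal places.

10.33

Timeline: | 13 0-2 | 12 2-5 | 11 5-9 | 10 9-16 | 15 16-30 | 14 30-46 |
Completion: 10=16  11=9  12=5  13=2  14=46  15=30
Turnaround (C−A): 10=16  11=9  12=5  13=2  14=46  15=30
Waiting times: 10=9, 11=5, 12=2, 13=0, 14=30, 15=16
Average waiting = (9+5+2+0+30+16) / 6 = 62/6 = 10.33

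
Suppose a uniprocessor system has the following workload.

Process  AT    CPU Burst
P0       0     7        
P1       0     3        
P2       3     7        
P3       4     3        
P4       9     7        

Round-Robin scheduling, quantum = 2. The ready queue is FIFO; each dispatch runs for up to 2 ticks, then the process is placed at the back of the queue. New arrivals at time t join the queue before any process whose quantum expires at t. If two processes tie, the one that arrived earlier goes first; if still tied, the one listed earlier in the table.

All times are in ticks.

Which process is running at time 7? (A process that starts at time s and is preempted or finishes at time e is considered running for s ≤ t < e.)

Schedule: | P0 0-2 | P1 2-4 | P0 4-6 | P2 6-8 | P3 8-10 | P1 10-11 | P0 11-13 | P2 13-15 | P4 15-17 | P3 17-18 | P0 18-19 | P2 19-21 | P4 21-23 | P2 23-24 | P4 24-27 |
Completion: P0=19  P1=11  P2=24  P3=18  P4=27
Turnaround (C−A): P0=19  P1=11  P2=21  P3=14  P4=18

P2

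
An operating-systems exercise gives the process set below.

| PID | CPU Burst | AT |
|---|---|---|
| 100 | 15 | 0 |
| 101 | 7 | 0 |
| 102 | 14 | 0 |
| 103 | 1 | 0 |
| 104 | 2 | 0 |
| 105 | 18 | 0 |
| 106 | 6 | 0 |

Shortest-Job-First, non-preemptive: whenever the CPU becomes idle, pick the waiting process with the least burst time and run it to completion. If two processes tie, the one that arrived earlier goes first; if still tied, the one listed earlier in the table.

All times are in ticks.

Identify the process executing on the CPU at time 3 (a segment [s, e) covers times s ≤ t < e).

Gantt: | 103 0-1 | 104 1-3 | 106 3-9 | 101 9-16 | 102 16-30 | 100 30-45 | 105 45-63 |
Completion: 100=45  101=16  102=30  103=1  104=3  105=63  106=9
Turnaround (C−A): 100=45  101=16  102=30  103=1  104=3  105=63  106=9

106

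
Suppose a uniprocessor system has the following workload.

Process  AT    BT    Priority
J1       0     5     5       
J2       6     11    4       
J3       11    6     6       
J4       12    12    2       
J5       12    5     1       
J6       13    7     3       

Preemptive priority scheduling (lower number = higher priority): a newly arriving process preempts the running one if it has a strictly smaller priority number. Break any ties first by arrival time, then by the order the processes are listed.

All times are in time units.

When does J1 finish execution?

Timeline: | J1 0-5 | idle 5-6 | J2 6-12 | J5 12-17 | J4 17-29 | J6 29-36 | J2 36-41 | J3 41-47 |
Completion: J1=5  J2=41  J3=47  J4=29  J5=17  J6=36
Turnaround (C−A): J1=5  J2=35  J3=36  J4=17  J5=5  J6=23

5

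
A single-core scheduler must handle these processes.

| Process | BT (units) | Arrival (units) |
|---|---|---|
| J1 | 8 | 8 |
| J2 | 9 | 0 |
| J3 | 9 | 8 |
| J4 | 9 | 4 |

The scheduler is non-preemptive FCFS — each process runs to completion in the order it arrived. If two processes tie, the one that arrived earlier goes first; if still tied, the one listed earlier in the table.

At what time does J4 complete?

Timeline: | J2 0-9 | J4 9-18 | J1 18-26 | J3 26-35 |
Completion: J1=26  J2=9  J3=35  J4=18

18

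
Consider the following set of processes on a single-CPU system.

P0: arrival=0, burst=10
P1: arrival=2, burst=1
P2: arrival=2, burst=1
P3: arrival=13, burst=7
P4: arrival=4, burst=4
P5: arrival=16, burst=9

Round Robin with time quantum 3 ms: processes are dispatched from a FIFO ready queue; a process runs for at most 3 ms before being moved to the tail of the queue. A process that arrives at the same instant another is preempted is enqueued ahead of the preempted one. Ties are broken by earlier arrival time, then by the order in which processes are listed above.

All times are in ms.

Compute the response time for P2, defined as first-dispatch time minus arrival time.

Gantt: | P0 0-3 | P1 3-4 | P2 4-5 | P0 5-8 | P4 8-11 | P0 11-14 | P4 14-15 | P3 15-18 | P0 18-19 | P5 19-22 | P3 22-25 | P5 25-28 | P3 28-29 | P5 29-32 |
Completion: P0=19  P1=4  P2=5  P3=29  P4=15  P5=32
Turnaround (C−A): P0=19  P1=2  P2=3  P3=16  P4=11  P5=16
Response(P2) = first start − arrival = 4 − 2 = 2

2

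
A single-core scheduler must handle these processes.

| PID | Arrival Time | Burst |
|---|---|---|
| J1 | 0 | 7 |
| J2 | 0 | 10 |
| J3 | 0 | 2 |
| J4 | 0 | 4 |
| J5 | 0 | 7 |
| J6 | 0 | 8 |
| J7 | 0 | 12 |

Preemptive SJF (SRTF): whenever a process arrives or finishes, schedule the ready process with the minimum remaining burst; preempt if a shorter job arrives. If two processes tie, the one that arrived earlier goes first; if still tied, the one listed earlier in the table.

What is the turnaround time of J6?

28

Gantt: | J3 0-2 | J4 2-6 | J1 6-13 | J5 13-20 | J6 20-28 | J2 28-38 | J7 38-50 |
Completion: J1=13  J2=38  J3=2  J4=6  J5=20  J6=28  J7=50
Turnaround (C−A): J1=13  J2=38  J3=2  J4=6  J5=20  J6=28  J7=50
Turnaround(J6) = completion − arrival = 28 − 0 = 28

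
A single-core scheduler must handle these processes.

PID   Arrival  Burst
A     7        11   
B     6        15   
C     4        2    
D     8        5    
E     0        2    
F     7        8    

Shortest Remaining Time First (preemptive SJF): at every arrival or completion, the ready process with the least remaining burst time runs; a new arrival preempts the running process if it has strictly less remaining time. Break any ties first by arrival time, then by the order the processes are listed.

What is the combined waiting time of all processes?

42

Gantt: | E 0-2 | idle 2-4 | C 4-6 | B 6-7 | F 7-8 | D 8-13 | F 13-20 | A 20-31 | B 31-45 |
Completion: A=31  B=45  C=6  D=13  E=2  F=20
Turnaround (C−A): A=24  B=39  C=2  D=5  E=2  F=13
Waiting = turnaround − burst: A=13, B=24, C=0, D=0, E=0, F=5
Total waiting = 13 + 24 + 0 + 0 + 0 + 5 = 42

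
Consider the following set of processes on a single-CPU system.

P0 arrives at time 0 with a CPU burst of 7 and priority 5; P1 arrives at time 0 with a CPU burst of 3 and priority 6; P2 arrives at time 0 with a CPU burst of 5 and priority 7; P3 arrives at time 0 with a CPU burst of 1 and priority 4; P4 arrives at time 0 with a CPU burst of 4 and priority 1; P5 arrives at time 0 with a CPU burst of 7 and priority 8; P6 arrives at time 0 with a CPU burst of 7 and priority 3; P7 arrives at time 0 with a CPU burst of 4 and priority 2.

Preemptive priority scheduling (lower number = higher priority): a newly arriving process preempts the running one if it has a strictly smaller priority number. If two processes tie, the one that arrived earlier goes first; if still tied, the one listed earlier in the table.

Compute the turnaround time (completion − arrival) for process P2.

Gantt: | P4 0-4 | P7 4-8 | P6 8-15 | P3 15-16 | P0 16-23 | P1 23-26 | P2 26-31 | P5 31-38 |
Completion: P0=23  P1=26  P2=31  P3=16  P4=4  P5=38  P6=15  P7=8
Turnaround (C−A): P0=23  P1=26  P2=31  P3=16  P4=4  P5=38  P6=15  P7=8
Turnaround(P2) = completion − arrival = 31 − 0 = 31

31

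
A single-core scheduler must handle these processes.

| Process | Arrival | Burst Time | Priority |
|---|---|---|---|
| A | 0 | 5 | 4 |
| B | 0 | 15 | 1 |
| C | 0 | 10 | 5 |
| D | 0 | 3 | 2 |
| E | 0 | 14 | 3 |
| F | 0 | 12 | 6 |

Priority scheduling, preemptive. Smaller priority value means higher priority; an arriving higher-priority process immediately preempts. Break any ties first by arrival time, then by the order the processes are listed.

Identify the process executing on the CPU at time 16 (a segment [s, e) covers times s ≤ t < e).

Gantt: | B 0-15 | D 15-18 | E 18-32 | A 32-37 | C 37-47 | F 47-59 |
Completion: A=37  B=15  C=47  D=18  E=32  F=59
Turnaround (C−A): A=37  B=15  C=47  D=18  E=32  F=59

D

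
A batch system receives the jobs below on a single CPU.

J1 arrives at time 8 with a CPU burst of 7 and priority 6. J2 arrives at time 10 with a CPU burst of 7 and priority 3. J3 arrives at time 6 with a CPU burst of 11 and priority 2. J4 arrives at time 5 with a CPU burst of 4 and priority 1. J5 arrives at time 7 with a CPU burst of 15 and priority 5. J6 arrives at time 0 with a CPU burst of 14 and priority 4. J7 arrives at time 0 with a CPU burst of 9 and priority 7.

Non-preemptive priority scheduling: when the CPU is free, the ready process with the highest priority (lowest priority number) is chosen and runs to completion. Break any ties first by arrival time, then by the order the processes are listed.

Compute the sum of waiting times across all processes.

170

Schedule: | J6 0-14 | J4 14-18 | J3 18-29 | J2 29-36 | J5 36-51 | J1 51-58 | J7 58-67 |
Completion: J1=58  J2=36  J3=29  J4=18  J5=51  J6=14  J7=67
Waiting = turnaround − burst: J1=43, J2=19, J3=12, J4=9, J5=29, J6=0, J7=58
Total waiting = 43 + 19 + 12 + 9 + 29 + 0 + 58 = 170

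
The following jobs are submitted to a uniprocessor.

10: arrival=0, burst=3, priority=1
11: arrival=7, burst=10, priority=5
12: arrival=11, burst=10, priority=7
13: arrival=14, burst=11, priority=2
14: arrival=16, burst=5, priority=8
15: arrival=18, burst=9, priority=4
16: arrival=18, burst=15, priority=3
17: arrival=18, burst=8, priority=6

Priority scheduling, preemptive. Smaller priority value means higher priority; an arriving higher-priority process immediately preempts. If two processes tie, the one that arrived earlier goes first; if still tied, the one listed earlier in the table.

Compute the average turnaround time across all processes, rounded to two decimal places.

34.00

Timeline: | 10 0-3 | idle 3-7 | 11 7-14 | 13 14-25 | 16 25-40 | 15 40-49 | 11 49-52 | 17 52-60 | 12 60-70 | 14 70-75 |
Completion: 10=3  11=52  12=70  13=25  14=75  15=49  16=40  17=60
Turnaround (C−A): 10=3  11=45  12=59  13=11  14=59  15=31  16=22  17=42
Turnaround times: 10=3, 11=45, 12=59, 13=11, 14=59, 15=31, 16=22, 17=42
Average turnaround = (3+45+59+11+59+31+22+42) / 8 = 272/8 = 34.00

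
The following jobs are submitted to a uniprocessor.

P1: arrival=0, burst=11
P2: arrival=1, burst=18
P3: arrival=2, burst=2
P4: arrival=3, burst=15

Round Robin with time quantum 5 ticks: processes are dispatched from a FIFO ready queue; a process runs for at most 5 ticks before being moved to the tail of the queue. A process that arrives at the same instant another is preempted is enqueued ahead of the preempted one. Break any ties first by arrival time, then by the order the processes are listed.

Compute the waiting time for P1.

Schedule: | P1 0-5 | P2 5-10 | P3 10-12 | P4 12-17 | P1 17-22 | P2 22-27 | P4 27-32 | P1 32-33 | P2 33-38 | P4 38-43 | P2 43-46 |
Completion: P1=33  P2=46  P3=12  P4=43
Waiting(P1) = turnaround − burst = 33 − 11 = 22

22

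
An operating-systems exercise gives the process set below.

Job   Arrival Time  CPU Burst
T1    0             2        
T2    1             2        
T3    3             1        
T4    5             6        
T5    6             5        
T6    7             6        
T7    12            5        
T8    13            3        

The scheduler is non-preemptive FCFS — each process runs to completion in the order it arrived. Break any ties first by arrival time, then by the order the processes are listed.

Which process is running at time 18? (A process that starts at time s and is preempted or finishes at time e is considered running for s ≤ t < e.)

T6

Timeline: | T1 0-2 | T2 2-4 | T3 4-5 | T4 5-11 | T5 11-16 | T6 16-22 | T7 22-27 | T8 27-30 |
Completion: T1=2  T2=4  T3=5  T4=11  T5=16  T6=22  T7=27  T8=30
Turnaround (C−A): T1=2  T2=3  T3=2  T4=6  T5=10  T6=15  T7=15  T8=17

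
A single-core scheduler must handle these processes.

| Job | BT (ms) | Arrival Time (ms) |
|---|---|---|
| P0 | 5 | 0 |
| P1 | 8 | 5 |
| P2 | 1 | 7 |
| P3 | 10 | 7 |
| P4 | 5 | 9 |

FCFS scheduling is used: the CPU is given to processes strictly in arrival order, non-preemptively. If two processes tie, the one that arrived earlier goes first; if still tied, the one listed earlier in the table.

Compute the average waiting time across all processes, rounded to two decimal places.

Timeline: | P0 0-5 | P1 5-13 | P2 13-14 | P3 14-24 | P4 24-29 |
Completion: P0=5  P1=13  P2=14  P3=24  P4=29
Turnaround (C−A): P0=5  P1=8  P2=7  P3=17  P4=20
Waiting times: P0=0, P1=0, P2=6, P3=7, P4=15
Average waiting = (0+0+6+7+15) / 5 = 28/5 = 5.60

5.60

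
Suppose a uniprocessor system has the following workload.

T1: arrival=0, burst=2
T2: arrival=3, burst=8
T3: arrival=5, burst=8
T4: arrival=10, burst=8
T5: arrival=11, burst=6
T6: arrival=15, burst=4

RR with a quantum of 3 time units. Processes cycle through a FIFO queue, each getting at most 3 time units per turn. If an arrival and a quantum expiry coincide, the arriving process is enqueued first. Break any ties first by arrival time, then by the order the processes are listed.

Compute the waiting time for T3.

15

Timeline: | T1 0-2 | idle 2-3 | T2 3-6 | T3 6-9 | T2 9-12 | T3 12-15 | T4 15-18 | T5 18-21 | T2 21-23 | T6 23-26 | T3 26-28 | T4 28-31 | T5 31-34 | T6 34-35 | T4 35-37 |
Completion: T1=2  T2=23  T3=28  T4=37  T5=34  T6=35
Waiting(T3) = turnaround − burst = 23 − 8 = 15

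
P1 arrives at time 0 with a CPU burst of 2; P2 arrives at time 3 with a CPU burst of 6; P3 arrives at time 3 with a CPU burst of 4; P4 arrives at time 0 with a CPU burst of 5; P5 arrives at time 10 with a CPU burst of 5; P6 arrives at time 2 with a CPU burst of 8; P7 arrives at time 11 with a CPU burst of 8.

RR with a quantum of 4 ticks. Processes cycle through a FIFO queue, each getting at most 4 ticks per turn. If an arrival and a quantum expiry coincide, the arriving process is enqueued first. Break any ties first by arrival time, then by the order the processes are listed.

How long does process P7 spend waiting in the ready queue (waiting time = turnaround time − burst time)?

19

Schedule: | P1 0-2 | P4 2-6 | P6 6-10 | P2 10-14 | P3 14-18 | P4 18-19 | P5 19-23 | P6 23-27 | P7 27-31 | P2 31-33 | P5 33-34 | P7 34-38 |
Completion: P1=2  P2=33  P3=18  P4=19  P5=34  P6=27  P7=38
Turnaround (C−A): P1=2  P2=30  P3=15  P4=19  P5=24  P6=25  P7=27
Waiting(P7) = turnaround − burst = 27 − 8 = 19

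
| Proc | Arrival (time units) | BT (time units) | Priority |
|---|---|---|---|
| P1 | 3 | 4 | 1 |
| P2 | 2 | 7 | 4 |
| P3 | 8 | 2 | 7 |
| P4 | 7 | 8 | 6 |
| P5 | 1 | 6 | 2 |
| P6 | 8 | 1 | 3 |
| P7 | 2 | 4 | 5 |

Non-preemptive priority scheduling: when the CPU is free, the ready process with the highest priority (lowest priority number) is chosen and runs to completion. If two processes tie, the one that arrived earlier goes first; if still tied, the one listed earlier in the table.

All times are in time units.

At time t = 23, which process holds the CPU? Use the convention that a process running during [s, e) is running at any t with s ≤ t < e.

P4

Schedule: | idle 0-1 | P5 1-7 | P1 7-11 | P6 11-12 | P2 12-19 | P7 19-23 | P4 23-31 | P3 31-33 |
Completion: P1=11  P2=19  P3=33  P4=31  P5=7  P6=12  P7=23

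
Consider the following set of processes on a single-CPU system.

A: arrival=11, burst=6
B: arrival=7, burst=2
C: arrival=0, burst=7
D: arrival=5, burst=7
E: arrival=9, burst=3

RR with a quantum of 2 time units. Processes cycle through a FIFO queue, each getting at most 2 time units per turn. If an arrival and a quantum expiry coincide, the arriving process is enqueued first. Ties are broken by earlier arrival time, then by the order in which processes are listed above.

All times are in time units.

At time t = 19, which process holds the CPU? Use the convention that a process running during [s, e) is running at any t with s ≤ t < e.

Timeline: | C 0-6 | D 6-8 | C 8-9 | B 9-11 | D 11-13 | E 13-15 | A 15-17 | D 17-19 | E 19-20 | A 20-22 | D 22-23 | A 23-25 |
Completion: A=25  B=11  C=9  D=23  E=20

E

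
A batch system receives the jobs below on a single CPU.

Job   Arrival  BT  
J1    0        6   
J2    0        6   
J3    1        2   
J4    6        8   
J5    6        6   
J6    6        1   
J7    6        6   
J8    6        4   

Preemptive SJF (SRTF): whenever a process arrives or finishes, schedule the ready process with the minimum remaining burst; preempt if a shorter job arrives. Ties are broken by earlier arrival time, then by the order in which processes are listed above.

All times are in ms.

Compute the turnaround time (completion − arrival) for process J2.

Timeline: | J1 0-1 | J3 1-3 | J1 3-6 | J6 6-7 | J1 7-9 | J8 9-13 | J2 13-19 | J5 19-25 | J7 25-31 | J4 31-39 |
Completion: J1=9  J2=19  J3=3  J4=39  J5=25  J6=7  J7=31  J8=13
Turnaround (C−A): J1=9  J2=19  J3=2  J4=33  J5=19  J6=1  J7=25  J8=7
Turnaround(J2) = completion − arrival = 19 − 0 = 19

19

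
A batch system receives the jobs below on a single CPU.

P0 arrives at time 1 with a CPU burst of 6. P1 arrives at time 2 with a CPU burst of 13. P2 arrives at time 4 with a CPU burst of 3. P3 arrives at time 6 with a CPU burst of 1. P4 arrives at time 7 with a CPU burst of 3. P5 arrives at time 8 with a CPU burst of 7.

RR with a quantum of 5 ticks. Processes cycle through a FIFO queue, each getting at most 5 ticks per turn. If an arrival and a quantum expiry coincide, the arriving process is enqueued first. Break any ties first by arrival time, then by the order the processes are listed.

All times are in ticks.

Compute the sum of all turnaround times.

101

Gantt: | idle 0-1 | P0 1-6 | P1 6-11 | P2 11-14 | P3 14-15 | P0 15-16 | P4 16-19 | P5 19-24 | P1 24-29 | P5 29-31 | P1 31-34 |
Completion: P0=16  P1=34  P2=14  P3=15  P4=19  P5=31
Turnaround (C−A): P0=15  P1=32  P2=10  P3=9  P4=12  P5=23
Turnaround = completion − arrival: P0=15, P1=32, P2=10, P3=9, P4=12, P5=23
Total turnaround = 15 + 32 + 10 + 9 + 12 + 23 = 101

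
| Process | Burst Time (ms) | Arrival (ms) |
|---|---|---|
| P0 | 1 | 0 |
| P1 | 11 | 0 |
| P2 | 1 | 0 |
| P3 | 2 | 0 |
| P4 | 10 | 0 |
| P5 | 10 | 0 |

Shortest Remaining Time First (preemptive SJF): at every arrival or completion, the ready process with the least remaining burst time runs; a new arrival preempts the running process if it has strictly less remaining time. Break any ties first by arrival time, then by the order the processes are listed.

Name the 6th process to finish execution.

Gantt: | P0 0-1 | P2 1-2 | P3 2-4 | P4 4-14 | P5 14-24 | P1 24-35 |
Completion: P0=1  P1=35  P2=2  P3=4  P4=14  P5=24
Finish order: P0 → P2 → P3 → P4 → P5 → P1

P1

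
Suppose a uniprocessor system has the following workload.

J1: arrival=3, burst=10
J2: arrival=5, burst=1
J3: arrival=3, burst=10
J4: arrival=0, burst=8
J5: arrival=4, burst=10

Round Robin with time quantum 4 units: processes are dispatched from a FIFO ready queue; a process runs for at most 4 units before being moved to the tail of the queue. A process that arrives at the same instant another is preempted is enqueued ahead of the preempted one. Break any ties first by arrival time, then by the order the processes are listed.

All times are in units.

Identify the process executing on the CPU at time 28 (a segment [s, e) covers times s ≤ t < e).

Gantt: | J4 0-4 | J1 4-8 | J3 8-12 | J5 12-16 | J4 16-20 | J2 20-21 | J1 21-25 | J3 25-29 | J5 29-33 | J1 33-35 | J3 35-37 | J5 37-39 |
Completion: J1=35  J2=21  J3=37  J4=20  J5=39

J3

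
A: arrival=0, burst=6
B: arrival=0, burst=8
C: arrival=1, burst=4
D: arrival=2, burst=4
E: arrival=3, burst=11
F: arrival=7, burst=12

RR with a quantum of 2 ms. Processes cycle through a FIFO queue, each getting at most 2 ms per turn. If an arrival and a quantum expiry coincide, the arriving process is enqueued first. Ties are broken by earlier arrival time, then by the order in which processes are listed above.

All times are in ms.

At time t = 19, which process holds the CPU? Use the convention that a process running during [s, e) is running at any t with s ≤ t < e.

D

Timeline: | A 0-2 | B 2-4 | C 4-6 | D 6-8 | A 8-10 | E 10-12 | B 12-14 | C 14-16 | F 16-18 | D 18-20 | A 20-22 | E 22-24 | B 24-26 | F 26-28 | E 28-30 | B 30-32 | F 32-34 | E 34-36 | F 36-38 | E 38-40 | F 40-42 | E 42-43 | F 43-45 |
Completion: A=22  B=32  C=16  D=20  E=43  F=45
Turnaround (C−A): A=22  B=32  C=15  D=18  E=40  F=38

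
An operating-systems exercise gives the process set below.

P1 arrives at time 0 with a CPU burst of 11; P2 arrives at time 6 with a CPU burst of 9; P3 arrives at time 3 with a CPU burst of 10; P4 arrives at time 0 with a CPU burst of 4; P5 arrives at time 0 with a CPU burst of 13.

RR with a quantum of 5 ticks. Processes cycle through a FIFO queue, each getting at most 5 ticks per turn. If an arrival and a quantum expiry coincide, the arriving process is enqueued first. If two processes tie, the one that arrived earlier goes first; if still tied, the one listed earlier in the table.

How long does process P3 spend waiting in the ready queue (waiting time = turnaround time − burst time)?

Timeline: | P1 0-5 | P4 5-9 | P5 9-14 | P3 14-19 | P1 19-24 | P2 24-29 | P5 29-34 | P3 34-39 | P1 39-40 | P2 40-44 | P5 44-47 |
Completion: P1=40  P2=44  P3=39  P4=9  P5=47
Turnaround (C−A): P1=40  P2=38  P3=36  P4=9  P5=47
Waiting(P3) = turnaround − burst = 36 − 10 = 26

26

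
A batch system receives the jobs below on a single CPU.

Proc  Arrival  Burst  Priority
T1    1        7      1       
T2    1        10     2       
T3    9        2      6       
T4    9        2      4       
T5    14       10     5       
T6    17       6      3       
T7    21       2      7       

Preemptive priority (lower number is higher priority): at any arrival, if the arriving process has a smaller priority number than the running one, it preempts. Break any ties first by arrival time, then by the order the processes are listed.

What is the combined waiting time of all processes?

79

Gantt: | idle 0-1 | T1 1-8 | T2 8-18 | T6 18-24 | T4 24-26 | T5 26-36 | T3 36-38 | T7 38-40 |
Completion: T1=8  T2=18  T3=38  T4=26  T5=36  T6=24  T7=40
Waiting = turnaround − burst: T1=0, T2=7, T3=27, T4=15, T5=12, T6=1, T7=17
Total waiting = 0 + 7 + 27 + 15 + 12 + 1 + 17 = 79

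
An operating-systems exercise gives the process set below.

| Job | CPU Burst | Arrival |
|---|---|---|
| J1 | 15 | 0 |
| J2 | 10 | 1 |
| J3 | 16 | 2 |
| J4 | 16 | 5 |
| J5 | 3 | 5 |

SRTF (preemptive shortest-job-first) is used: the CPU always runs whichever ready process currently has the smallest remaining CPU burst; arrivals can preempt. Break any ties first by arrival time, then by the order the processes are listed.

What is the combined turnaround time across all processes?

Schedule: | J1 0-1 | J2 1-5 | J5 5-8 | J2 8-14 | J1 14-28 | J3 28-44 | J4 44-60 |
Completion: J1=28  J2=14  J3=44  J4=60  J5=8
Turnaround = completion − arrival: J1=28, J2=13, J3=42, J4=55, J5=3
Total turnaround = 28 + 13 + 42 + 55 + 3 = 141

141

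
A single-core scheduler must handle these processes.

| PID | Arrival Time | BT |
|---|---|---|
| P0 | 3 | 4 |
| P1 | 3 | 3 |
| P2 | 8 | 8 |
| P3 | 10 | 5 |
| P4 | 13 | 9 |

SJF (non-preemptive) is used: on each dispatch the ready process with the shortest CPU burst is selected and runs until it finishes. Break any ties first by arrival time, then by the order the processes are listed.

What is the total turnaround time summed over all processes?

49

Schedule: | idle 0-3 | P1 3-6 | P0 6-10 | P3 10-15 | P2 15-23 | P4 23-32 |
Completion: P0=10  P1=6  P2=23  P3=15  P4=32
Turnaround = completion − arrival: P0=7, P1=3, P2=15, P3=5, P4=19
Total turnaround = 7 + 3 + 15 + 5 + 19 = 49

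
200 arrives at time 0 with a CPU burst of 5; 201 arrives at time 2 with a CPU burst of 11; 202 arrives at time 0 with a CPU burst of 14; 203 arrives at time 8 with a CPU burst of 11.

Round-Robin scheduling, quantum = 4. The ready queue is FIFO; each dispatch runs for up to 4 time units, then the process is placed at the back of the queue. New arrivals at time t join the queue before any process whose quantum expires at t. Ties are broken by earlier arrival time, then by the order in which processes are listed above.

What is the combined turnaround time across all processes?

119

Gantt: | 200 0-4 | 202 4-8 | 201 8-12 | 200 12-13 | 203 13-17 | 202 17-21 | 201 21-25 | 203 25-29 | 202 29-33 | 201 33-36 | 203 36-39 | 202 39-41 |
Completion: 200=13  201=36  202=41  203=39
Turnaround (C−A): 200=13  201=34  202=41  203=31
Turnaround = completion − arrival: 200=13, 201=34, 202=41, 203=31
Total turnaround = 13 + 34 + 41 + 31 = 119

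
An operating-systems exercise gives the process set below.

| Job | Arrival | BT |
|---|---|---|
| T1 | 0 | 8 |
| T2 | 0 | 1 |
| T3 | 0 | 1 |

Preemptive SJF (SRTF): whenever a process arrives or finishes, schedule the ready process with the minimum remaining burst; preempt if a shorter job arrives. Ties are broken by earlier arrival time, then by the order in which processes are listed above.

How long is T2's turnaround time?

1

Gantt: | T2 0-1 | T3 1-2 | T1 2-10 |
Completion: T1=10  T2=1  T3=2
Turnaround (C−A): T1=10  T2=1  T3=2
Turnaround(T2) = completion − arrival = 1 − 0 = 1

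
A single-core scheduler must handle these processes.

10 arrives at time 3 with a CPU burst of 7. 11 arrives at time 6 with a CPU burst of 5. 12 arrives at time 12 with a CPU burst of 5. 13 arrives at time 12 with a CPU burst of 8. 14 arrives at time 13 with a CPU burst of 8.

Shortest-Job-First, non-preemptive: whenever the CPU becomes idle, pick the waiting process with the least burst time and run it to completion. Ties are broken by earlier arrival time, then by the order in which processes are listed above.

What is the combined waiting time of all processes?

Gantt: | idle 0-3 | 10 3-10 | 11 10-15 | 12 15-20 | 13 20-28 | 14 28-36 |
Completion: 10=10  11=15  12=20  13=28  14=36
Turnaround (C−A): 10=7  11=9  12=8  13=16  14=23
Waiting = turnaround − burst: 10=0, 11=4, 12=3, 13=8, 14=15
Total waiting = 0 + 4 + 3 + 8 + 15 = 30

30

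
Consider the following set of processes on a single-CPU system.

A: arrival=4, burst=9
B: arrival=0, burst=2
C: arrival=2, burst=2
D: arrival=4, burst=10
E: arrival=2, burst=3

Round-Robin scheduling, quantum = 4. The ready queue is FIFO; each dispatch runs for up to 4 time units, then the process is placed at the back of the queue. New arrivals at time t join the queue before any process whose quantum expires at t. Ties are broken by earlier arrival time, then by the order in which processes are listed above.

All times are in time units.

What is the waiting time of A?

Schedule: | B 0-2 | C 2-4 | E 4-7 | A 7-11 | D 11-15 | A 15-19 | D 19-23 | A 23-24 | D 24-26 |
Completion: A=24  B=2  C=4  D=26  E=7
Turnaround (C−A): A=20  B=2  C=2  D=22  E=5
Waiting(A) = turnaround − burst = 20 − 9 = 11

11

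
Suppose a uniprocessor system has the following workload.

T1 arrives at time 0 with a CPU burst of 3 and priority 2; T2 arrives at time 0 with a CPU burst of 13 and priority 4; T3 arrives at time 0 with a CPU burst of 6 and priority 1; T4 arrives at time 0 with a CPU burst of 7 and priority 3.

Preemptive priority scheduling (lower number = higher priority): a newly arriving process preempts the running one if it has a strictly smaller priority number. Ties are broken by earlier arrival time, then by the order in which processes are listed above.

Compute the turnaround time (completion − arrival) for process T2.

29

Timeline: | T3 0-6 | T1 6-9 | T4 9-16 | T2 16-29 |
Completion: T1=9  T2=29  T3=6  T4=16
Turnaround (C−A): T1=9  T2=29  T3=6  T4=16
Turnaround(T2) = completion − arrival = 29 − 0 = 29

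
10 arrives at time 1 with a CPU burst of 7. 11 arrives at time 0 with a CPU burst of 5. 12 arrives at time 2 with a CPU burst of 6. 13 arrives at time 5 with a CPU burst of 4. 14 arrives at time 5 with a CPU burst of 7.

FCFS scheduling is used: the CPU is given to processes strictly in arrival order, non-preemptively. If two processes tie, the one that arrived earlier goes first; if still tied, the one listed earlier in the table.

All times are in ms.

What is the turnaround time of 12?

16

Timeline: | 11 0-5 | 10 5-12 | 12 12-18 | 13 18-22 | 14 22-29 |
Completion: 10=12  11=5  12=18  13=22  14=29
Turnaround(12) = completion − arrival = 18 − 2 = 16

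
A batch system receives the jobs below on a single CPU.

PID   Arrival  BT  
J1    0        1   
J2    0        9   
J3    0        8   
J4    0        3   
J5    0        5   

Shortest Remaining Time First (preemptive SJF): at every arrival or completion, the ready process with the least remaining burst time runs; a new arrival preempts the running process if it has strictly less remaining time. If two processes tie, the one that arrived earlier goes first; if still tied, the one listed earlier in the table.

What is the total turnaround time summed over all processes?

57

Timeline: | J1 0-1 | J4 1-4 | J5 4-9 | J3 9-17 | J2 17-26 |
Completion: J1=1  J2=26  J3=17  J4=4  J5=9
Turnaround (C−A): J1=1  J2=26  J3=17  J4=4  J5=9
Turnaround = completion − arrival: J1=1, J2=26, J3=17, J4=4, J5=9
Total turnaround = 1 + 26 + 17 + 4 + 9 = 57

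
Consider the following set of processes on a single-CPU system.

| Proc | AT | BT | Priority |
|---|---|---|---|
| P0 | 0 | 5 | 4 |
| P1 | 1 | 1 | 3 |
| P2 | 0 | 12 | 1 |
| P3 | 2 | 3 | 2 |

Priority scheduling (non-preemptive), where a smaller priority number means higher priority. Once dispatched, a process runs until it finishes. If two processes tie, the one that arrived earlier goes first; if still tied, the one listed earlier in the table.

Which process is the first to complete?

P2

Schedule: | P2 0-12 | P3 12-15 | P1 15-16 | P0 16-21 |
Completion: P0=21  P1=16  P2=12  P3=15
Turnaround (C−A): P0=21  P1=15  P2=12  P3=13
Finish order: P2 → P3 → P1 → P0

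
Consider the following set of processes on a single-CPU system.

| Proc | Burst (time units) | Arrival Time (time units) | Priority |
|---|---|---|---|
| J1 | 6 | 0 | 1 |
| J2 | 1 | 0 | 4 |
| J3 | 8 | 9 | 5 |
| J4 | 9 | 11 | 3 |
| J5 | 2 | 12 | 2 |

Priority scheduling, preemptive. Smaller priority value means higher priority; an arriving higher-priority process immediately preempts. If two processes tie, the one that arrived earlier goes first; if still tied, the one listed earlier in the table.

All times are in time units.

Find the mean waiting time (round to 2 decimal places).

Schedule: | J1 0-6 | J2 6-7 | idle 7-9 | J3 9-11 | J4 11-12 | J5 12-14 | J4 14-22 | J3 22-28 |
Completion: J1=6  J2=7  J3=28  J4=22  J5=14
Turnaround (C−A): J1=6  J2=7  J3=19  J4=11  J5=2
Waiting times: J1=0, J2=6, J3=11, J4=2, J5=0
Average waiting = (0+6+11+2+0) / 5 = 19/5 = 3.80

3.80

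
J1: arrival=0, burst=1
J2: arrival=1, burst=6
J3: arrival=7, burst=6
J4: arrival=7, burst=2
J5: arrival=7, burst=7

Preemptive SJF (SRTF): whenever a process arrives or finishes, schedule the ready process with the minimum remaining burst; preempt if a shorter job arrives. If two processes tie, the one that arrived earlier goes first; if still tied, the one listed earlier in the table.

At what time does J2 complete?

Gantt: | J1 0-1 | J2 1-7 | J4 7-9 | J3 9-15 | J5 15-22 |
Completion: J1=1  J2=7  J3=15  J4=9  J5=22

7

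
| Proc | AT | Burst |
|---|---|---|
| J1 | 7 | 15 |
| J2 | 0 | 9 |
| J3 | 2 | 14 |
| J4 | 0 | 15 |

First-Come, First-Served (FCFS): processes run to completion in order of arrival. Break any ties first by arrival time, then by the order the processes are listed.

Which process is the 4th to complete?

Timeline: | J2 0-9 | J4 9-24 | J3 24-38 | J1 38-53 |
Completion: J1=53  J2=9  J3=38  J4=24
Turnaround (C−A): J1=46  J2=9  J3=36  J4=24
Finish order: J2 → J4 → J3 → J1

J1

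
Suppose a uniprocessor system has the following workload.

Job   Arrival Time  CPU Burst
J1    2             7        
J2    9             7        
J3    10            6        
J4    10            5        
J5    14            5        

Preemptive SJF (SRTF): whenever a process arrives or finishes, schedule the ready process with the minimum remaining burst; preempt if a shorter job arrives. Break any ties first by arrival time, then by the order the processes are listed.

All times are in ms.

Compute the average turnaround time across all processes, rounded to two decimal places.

Timeline: | idle 0-2 | J1 2-9 | J2 9-10 | J4 10-15 | J5 15-20 | J2 20-26 | J3 26-32 |
Completion: J1=9  J2=26  J3=32  J4=15  J5=20
Turnaround (C−A): J1=7  J2=17  J3=22  J4=5  J5=6
Turnaround times: J1=7, J2=17, J3=22, J4=5, J5=6
Average turnaround = (7+17+22+5+6) / 5 = 57/5 = 11.40

11.40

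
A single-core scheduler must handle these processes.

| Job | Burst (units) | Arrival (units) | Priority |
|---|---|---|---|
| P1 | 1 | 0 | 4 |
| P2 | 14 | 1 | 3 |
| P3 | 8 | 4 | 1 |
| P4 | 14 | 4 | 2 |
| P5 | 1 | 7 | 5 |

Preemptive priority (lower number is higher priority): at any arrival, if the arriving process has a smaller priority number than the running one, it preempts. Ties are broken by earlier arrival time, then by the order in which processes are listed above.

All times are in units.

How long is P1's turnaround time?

Gantt: | P1 0-1 | P2 1-4 | P3 4-12 | P4 12-26 | P2 26-37 | P5 37-38 |
Completion: P1=1  P2=37  P3=12  P4=26  P5=38
Turnaround (C−A): P1=1  P2=36  P3=8  P4=22  P5=31
Turnaround(P1) = completion − arrival = 1 − 0 = 1

1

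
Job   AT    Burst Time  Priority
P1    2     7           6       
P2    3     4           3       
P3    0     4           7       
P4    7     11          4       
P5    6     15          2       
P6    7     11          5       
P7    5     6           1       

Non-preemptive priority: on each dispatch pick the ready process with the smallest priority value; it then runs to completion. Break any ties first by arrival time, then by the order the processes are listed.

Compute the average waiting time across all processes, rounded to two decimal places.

Schedule: | P3 0-4 | P2 4-8 | P7 8-14 | P5 14-29 | P4 29-40 | P6 40-51 | P1 51-58 |
Completion: P1=58  P2=8  P3=4  P4=40  P5=29  P6=51  P7=14
Waiting times: P1=49, P2=1, P3=0, P4=22, P5=8, P6=33, P7=3
Average waiting = (49+1+0+22+8+33+3) / 7 = 116/7 = 16.57

16.57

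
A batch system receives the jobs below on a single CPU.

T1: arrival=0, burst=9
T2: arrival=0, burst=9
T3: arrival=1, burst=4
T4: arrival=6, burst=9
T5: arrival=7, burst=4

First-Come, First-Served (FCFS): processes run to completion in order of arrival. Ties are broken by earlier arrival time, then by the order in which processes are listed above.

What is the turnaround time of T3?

Schedule: | T1 0-9 | T2 9-18 | T3 18-22 | T4 22-31 | T5 31-35 |
Completion: T1=9  T2=18  T3=22  T4=31  T5=35
Turnaround(T3) = completion − arrival = 22 − 1 = 21

21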